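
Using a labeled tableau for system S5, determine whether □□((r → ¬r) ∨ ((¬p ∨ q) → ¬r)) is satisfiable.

1. □□((r → ¬r) ∨ ((¬p ∨ q) → ¬r)), u
2. □((r → ¬r) ∨ ((¬p ∨ q) → ¬r)), u   [□-rule on 1 via uRu]
3. (r → ¬r) ∨ ((¬p ∨ q) → ¬r), u   [□-rule on 2 via uRu]
4. (¬p ∨ q) → ¬r, u   [∨-rule on 3 (branches; this branch)]
5. ¬r, u   [→-rule on 4 (branches; this branch)]
Accessibility: uRu

Yes, satisfiable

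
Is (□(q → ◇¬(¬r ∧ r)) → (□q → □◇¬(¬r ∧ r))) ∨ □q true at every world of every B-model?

Valid

Tableau for the negation ¬((□(q → ◇¬(¬r ∧ r)) → (□q → □◇¬(¬r ∧ r))) ∨ □q):
1. ¬((□(q → ◇¬(¬r ∧ r)) → (□q → □◇¬(¬r ∧ r))) ∨ □q), 0
2. ¬(□(q → ◇¬(¬r ∧ r)) → (□q → □◇¬(¬r ∧ r))), 0   [¬∨-rule on 1]
3. ¬□q, 0   [¬∨-rule on 1]
4. □(q → ◇¬(¬r ∧ r)), 0   [¬→-rule on 2]
5. ¬(□q → □◇¬(¬r ∧ r)), 0   [¬→-rule on 2]
6. □q, 0   [¬→-rule on 5]
7. ¬□◇¬(¬r ∧ r), 0   [¬→-rule on 5]
8. q → ◇¬(¬r ∧ r), 0   [□-rule on 4 via 0R0]
9. q, 0   [□-rule on 6 via 0R0]
10. ◇¬(¬r ∧ r), 0   [→-rule on 8 (branches; this branch)]
11. ¬q, 1   [¬□-rule on 3: fresh world 1, 0R1]
12. q → ◇¬(¬r ∧ r), 1   [□-rule on 4 via 0R1]
13. q, 1   [□-rule on 6 via 0R1]
Accessibility: 0R0, 0R1, 1R0, 1R1
Branch closes: q and ¬q both at 1.
All branches of the negation close; one closing branch shown above.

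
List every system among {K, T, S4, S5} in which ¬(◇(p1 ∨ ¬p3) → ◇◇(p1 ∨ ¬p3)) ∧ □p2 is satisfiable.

K

T-tableau for the formula:
1. ¬(◇(p1 ∨ ¬p3) → ◇◇(p1 ∨ ¬p3)) ∧ □p2, 0
2. ¬(◇(p1 ∨ ¬p3) → ◇◇(p1 ∨ ¬p3)), 0   [∧-rule on 1]
3. □p2, 0   [∧-rule on 1]
4. ◇(p1 ∨ ¬p3), 0   [¬→-rule on 2]
5. ¬◇◇(p1 ∨ ¬p3), 0   [¬→-rule on 2]
6. p2, 0   [□-rule on 3 via 0R0]
7. ¬◇(p1 ∨ ¬p3), 0   [¬◇-rule on 5 via 0R0]
8. ¬(p1 ∨ ¬p3), 0   [¬◇-rule on 7 via 0R0]
9. ¬p1, 0   [¬∨-rule on 8]
10. p3, 0   [¬∨-rule on 8]
11. p1 ∨ ¬p3, 1   [◇-rule on 4: fresh world 1, 0R1]
12. p2, 1   [□-rule on 3 via 0R1]
13. ¬◇(p1 ∨ ¬p3), 1   [¬◇-rule on 5 via 0R1]
14. ¬(p1 ∨ ¬p3), 1   [¬◇-rule on 7 via 0R1]
15. ¬p1, 1   [¬∨-rule on 14]
16. p3, 1   [¬∨-rule on 14]
17. ¬p3, 1   [∨-rule on 11 (branches; this branch)]
Accessibility: 0R0, 0R1, 1R1
Branch closes: p3 and ¬p3 both at 1.
Every branch closes (one shown): unsatisfiable in T, hence also in S4, S5 (every S4/S5-frame is a T-frame).
K-tableau for the formula:
1. ¬(◇(p1 ∨ ¬p3) → ◇◇(p1 ∨ ¬p3)) ∧ □p2, 0
2. ¬(◇(p1 ∨ ¬p3) → ◇◇(p1 ∨ ¬p3)), 0   [∧-rule on 1]
3. □p2, 0   [∧-rule on 1]
4. ◇(p1 ∨ ¬p3), 0   [¬→-rule on 2]
5. ¬◇◇(p1 ∨ ¬p3), 0   [¬→-rule on 2]
6. p1 ∨ ¬p3, 1   [◇-rule on 4: fresh world 1, 0R1]
7. p2, 1   [□-rule on 3 via 0R1]
8. ¬◇(p1 ∨ ¬p3), 1   [¬◇-rule on 5 via 0R1]
9. ¬p3, 1   [∨-rule on 6 (branches; this branch)]
Accessibility: 0R1
Complete open branch: satisfiable in K.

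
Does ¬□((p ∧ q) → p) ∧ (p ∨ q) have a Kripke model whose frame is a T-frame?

Unsatisfiable

1. ¬□((p ∧ q) → p) ∧ (p ∨ q), w0
2. ¬□((p ∧ q) → p), w0   [∧-rule on 1]
3. p ∨ q, w0   [∧-rule on 1]
4. q, w0   [∨-rule on 3 (branches; this branch)]
5. ¬((p ∧ q) → p), w1   [¬□-rule on 2: fresh world w1, w0Rw1]
6. p ∧ q, w1   [¬→-rule on 5]
7. ¬p, w1   [¬→-rule on 5]
8. p, w1   [∧-rule on 6]
9. q, w1   [∧-rule on 6]
Accessibility: w0Rw0, w0Rw1, w1Rw1
Branch closes: p and ¬p both at w1.
All branches of the tableau close; one closing branch shown above.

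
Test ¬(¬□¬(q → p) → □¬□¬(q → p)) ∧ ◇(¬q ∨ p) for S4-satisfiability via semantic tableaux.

1. ¬(¬□¬(q → p) → □¬□¬(q → p)) ∧ ◇(¬q ∨ p), w0
2. ¬(¬□¬(q → p) → □¬□¬(q → p)), w0
3. ◇(¬q ∨ p), w0
4. ¬□¬(q → p), w0
5. ¬□¬□¬(q → p), w0
6. ¬q ∨ p, w1
7. p, w1
8. q → p, w2
9. p, w2
10. □¬(q → p), w3
11. ¬(q → p), w3
12. q, w3
13. ¬p, w3
Accessibility: w0Rw0, w0Rw1, w0Rw2, w0Rw3, w1Rw1, w2Rw2, w3Rw3

Yes, satisfiable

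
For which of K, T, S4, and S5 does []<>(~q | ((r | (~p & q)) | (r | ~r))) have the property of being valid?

K-tableau for the negation ~[]<>(~q | ((r | (~p & q)) | (r | ~r))):
1. ~[]<>(~q | ((r | (~p & q)) | (r | ~r))), u
2. ~<>(~q | ((r | (~p & q)) | (r | ~r))), v
Accessibility: uRv
Complete open branch: countermodel on a K-frame, so not valid in K.
T-tableau for the negation ~[]<>(~q | ((r | (~p & q)) | (r | ~r))):
1. ~[]<>(~q | ((r | (~p & q)) | (r | ~r))), u
2. ~<>(~q | ((r | (~p & q)) | (r | ~r))), v
3. ~(~q | ((r | (~p & q)) | (r | ~r))), v
4. q, v
5. ~((r | (~p & q)) | (r | ~r)), v
6. ~(r | (~p & q)), v
7. ~(r | ~r), v
8. ~r, v
9. ~(~p & q), v
10. r, v
Accessibility: uRu, uRv, vRv
Branch closes: r and ~r both at v.
Every branch closes (one shown): valid in T, hence also in S4, S5 (every theorem of T is a theorem of S4 and S5).

T, S4, S5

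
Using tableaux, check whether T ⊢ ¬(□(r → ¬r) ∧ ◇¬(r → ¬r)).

Yes, valid

Tableau for the negation □(r → ¬r) ∧ ◇¬(r → ¬r):
1. □(r → ¬r) ∧ ◇¬(r → ¬r), u
2. □(r → ¬r), u   [∧-rule on 1]
3. ◇¬(r → ¬r), u   [∧-rule on 1]
4. r → ¬r, u   [□-rule on 2 via uRu]
5. ¬r, u   [→-rule on 4 (branches; this branch)]
6. ¬(r → ¬r), v   [◇-rule on 3: fresh world v, uRv]
7. r, v   [¬→-rule on 6]
8. r → ¬r, v   [□-rule on 2 via uRv]
9. ¬r, v   [→-rule on 8 (branches; this branch)]
Accessibility: uRu, uRv, vRv
Branch closes: r and ¬r both at v.
Every branch of the negation's tableau closes; the branch above is one of them.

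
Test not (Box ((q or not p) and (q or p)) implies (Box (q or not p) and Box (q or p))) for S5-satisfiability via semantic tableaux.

1. not (Box ((q or not p) and (q or p)) implies (Box (q or not p) and Box (q or p))), 0
2. Box ((q or not p) and (q or p)), 0
3. not (Box (q or not p) and Box (q or p)), 0
4. (q or not p) and (q or p), 0
5. q or not p, 0
6. q or p, 0
7. not Box (q or p), 0
8. not p, 0
9. q, 0
10. not (q or p), 1
11. not q, 1
12. not p, 1
13. (q or not p) and (q or p), 1
14. q or not p, 1
15. q or p, 1
16. p, 1
Accessibility: 0R0, 0R1, 1R0, 1R1
Branch closes: p and not p both at 1.
All branches of the tableau close; one closing branch shown above.

No, unsatisfiable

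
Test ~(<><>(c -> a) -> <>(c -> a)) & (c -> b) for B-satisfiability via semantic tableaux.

Satisfiable (open branch found)

1. ~(<><>(c -> a) -> <>(c -> a)) & (c -> b), w0
2. ~(<><>(c -> a) -> <>(c -> a)), w0
3. c -> b, w0
4. <><>(c -> a), w0
5. ~<>(c -> a), w0
6. ~(c -> a), w0
7. c, w0
8. ~a, w0
9. b, w0
10. <>(c -> a), w1
11. ~(c -> a), w1
12. c, w1
13. ~a, w1
14. c -> a, w2
15. a, w2
Accessibility: w0Rw0, w0Rw1, w1Rw0, w1Rw1, w1Rw2, w2Rw1, w2Rw2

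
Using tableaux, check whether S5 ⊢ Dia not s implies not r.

Not valid

Tableau for the negation not (Dia not s implies not r):
1. not (Dia not s implies not r), w0
2. Dia not s, w0
3. r, w0
4. not s, w1
Accessibility: w0Rw0, w0Rw1, w1Rw0, w1Rw1
The negation has an open branch (countermodel exists).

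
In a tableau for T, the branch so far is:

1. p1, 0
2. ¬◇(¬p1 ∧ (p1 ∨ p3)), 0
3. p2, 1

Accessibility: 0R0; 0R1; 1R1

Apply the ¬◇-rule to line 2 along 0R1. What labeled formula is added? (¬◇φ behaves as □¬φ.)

¬◇φ behaves as □¬φ: propagate the negated body to each accessible world.

¬(¬p1 ∧ (p1 ∨ p3)), 1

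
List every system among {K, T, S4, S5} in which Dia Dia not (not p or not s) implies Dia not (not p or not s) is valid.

S4, S5

T-tableau for the negation not (Dia Dia not (not p or not s) implies Dia not (not p or not s)):
1. not (Dia Dia not (not p or not s) implies Dia not (not p or not s)), u
2. Dia Dia not (not p or not s), u
3. not Dia not (not p or not s), u
4. not p or not s, u
5. not s, u
6. Dia not (not p or not s), v
7. not p or not s, v
8. not s, v
9. not (not p or not s), w
10. p, w
11. s, w
Accessibility: uRu, uRv, vRv, vRw, wRw
Complete open branch: countermodel on a T-frame, so not valid in T, nor in K (the same frame is also a K-frame).
S4-tableau for the negation not (Dia Dia not (not p or not s) implies Dia not (not p or not s)):
1. not (Dia Dia not (not p or not s) implies Dia not (not p or not s)), u
2. Dia Dia not (not p or not s), u
3. not Dia not (not p or not s), u
4. not p or not s, u
5. not s, u
6. Dia not (not p or not s), v
7. not p or not s, v
8. not s, v
9. not (not p or not s), w
10. p, w
11. s, w
12. not p or not s, w
13. not s, w
Accessibility: uRu, uRv, uRw, vRv, vRw, wRw
Branch closes: s and not s both at w.
Every branch closes (one shown): valid in S4, hence also in S5 (every theorem of S4 is a theorem of S5).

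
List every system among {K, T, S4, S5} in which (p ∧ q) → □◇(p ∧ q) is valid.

S5

S4-tableau for the negation ¬((p ∧ q) → □◇(p ∧ q)):
1. ¬((p ∧ q) → □◇(p ∧ q)), 0
2. p ∧ q, 0   [¬→-rule on 1]
3. ¬□◇(p ∧ q), 0   [¬→-rule on 1]
4. p, 0   [∧-rule on 2]
5. q, 0   [∧-rule on 2]
6. ¬◇(p ∧ q), 1   [¬□-rule on 3: fresh world 1, 0R1]
7. ¬(p ∧ q), 1   [¬◇-rule on 6 via 1R1]
8. ¬q, 1   [¬∧-rule on 7 (branches; this branch)]
Accessibility: 0R0, 0R1, 1R1
Complete open branch: countermodel on an S4-frame, so not valid in S4, nor in K, T (the same frame is also a K-frame and a T-frame).
S5-tableau for the negation ¬((p ∧ q) → □◇(p ∧ q)):
1. ¬((p ∧ q) → □◇(p ∧ q)), 0
2. p ∧ q, 0   [¬→-rule on 1]
3. ¬□◇(p ∧ q), 0   [¬→-rule on 1]
4. p, 0   [∧-rule on 2]
5. q, 0   [∧-rule on 2]
6. ¬◇(p ∧ q), 1   [¬□-rule on 3: fresh world 1, 0R1]
7. ¬(p ∧ q), 0   [¬◇-rule on 6 via 1R0]
8. ¬(p ∧ q), 1   [¬◇-rule on 6 via 1R1]
9. ¬q, 0   [¬∧-rule on 7 (branches; this branch)]
Accessibility: 0R0, 0R1, 1R0, 1R1
Branch closes: q and ¬q both at 0.
Every branch closes (one shown): valid in S5.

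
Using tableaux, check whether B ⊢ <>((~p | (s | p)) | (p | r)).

Tableau for the negation ~<>((~p | (s | p)) | (p | r)):
1. ~<>((~p | (s | p)) | (p | r)), w0
2. ~((~p | (s | p)) | (p | r)), w0   [~<>-rule on 1 via w0Rw0]
3. ~(~p | (s | p)), w0   [~|-rule on 2]
4. ~(p | r), w0   [~|-rule on 2]
5. p, w0   [~|-rule on 3]
6. ~(s | p), w0   [~|-rule on 3]
7. ~p, w0   [~|-rule on 4]
8. ~r, w0   [~|-rule on 4]
Accessibility: w0Rw0
Branch closes: p and ~p both at w0.
All branches of the negation close; one closing branch shown above.

Valid in B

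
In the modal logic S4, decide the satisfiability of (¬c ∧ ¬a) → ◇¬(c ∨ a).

1. (¬c ∧ ¬a) → ◇¬(c ∨ a), u
2. ◇¬(c ∨ a), u
3. ¬(c ∨ a), v
4. ¬c, v
5. ¬a, v
Accessibility: uRu, uRv, vRv

Yes, satisfiable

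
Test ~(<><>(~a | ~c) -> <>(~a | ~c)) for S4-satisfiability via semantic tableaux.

No, unsatisfiable

1. ~(<><>(~a | ~c) -> <>(~a | ~c)), w0
2. <><>(~a | ~c), w0   [~->-rule on 1]
3. ~<>(~a | ~c), w0   [~->-rule on 1]
4. ~(~a | ~c), w0   [~<>-rule on 3 via w0Rw0]
5. a, w0   [~|-rule on 4]
6. c, w0   [~|-rule on 4]
7. <>(~a | ~c), w1   [<>-rule on 2: fresh world w1, w0Rw1]
8. ~(~a | ~c), w1   [~<>-rule on 3 via w0Rw1]
9. a, w1   [~|-rule on 8]
10. c, w1   [~|-rule on 8]
11. ~a | ~c, w2   [<>-rule on 7: fresh world w2, w1Rw2]
12. ~(~a | ~c), w2   [~<>-rule on 3 via w0Rw2]
13. a, w2   [~|-rule on 12]
14. c, w2   [~|-rule on 12]
15. ~c, w2   [|-rule on 11 (branches; this branch)]
Accessibility: w0Rw0, w0Rw1, w0Rw2, w1Rw1, w1Rw2, w2Rw2
Branch closes: c and ~c both at w2.
(One branch shown.) All branches close.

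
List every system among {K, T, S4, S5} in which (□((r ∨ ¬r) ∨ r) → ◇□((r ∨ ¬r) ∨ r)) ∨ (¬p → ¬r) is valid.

T, S4, S5

K-tableau for the negation ¬((□((r ∨ ¬r) ∨ r) → ◇□((r ∨ ¬r) ∨ r)) ∨ (¬p → ¬r)):
1. ¬((□((r ∨ ¬r) ∨ r) → ◇□((r ∨ ¬r) ∨ r)) ∨ (¬p → ¬r)), 0
2. ¬(□((r ∨ ¬r) ∨ r) → ◇□((r ∨ ¬r) ∨ r)), 0
3. ¬(¬p → ¬r), 0
4. □((r ∨ ¬r) ∨ r), 0
5. ¬◇□((r ∨ ¬r) ∨ r), 0
6. ¬p, 0
7. r, 0
Complete open branch: countermodel on a K-frame, so not valid in K.
T-tableau for the negation ¬((□((r ∨ ¬r) ∨ r) → ◇□((r ∨ ¬r) ∨ r)) ∨ (¬p → ¬r)):
1. ¬((□((r ∨ ¬r) ∨ r) → ◇□((r ∨ ¬r) ∨ r)) ∨ (¬p → ¬r)), 0
2. ¬(□((r ∨ ¬r) ∨ r) → ◇□((r ∨ ¬r) ∨ r)), 0
3. ¬(¬p → ¬r), 0
4. □((r ∨ ¬r) ∨ r), 0
5. ¬◇□((r ∨ ¬r) ∨ r), 0
6. ¬p, 0
7. r, 0
8. (r ∨ ¬r) ∨ r, 0
9. ¬□((r ∨ ¬r) ∨ r), 0
10. r ∨ ¬r, 0
11. ¬((r ∨ ¬r) ∨ r), 1
12. ¬(r ∨ ¬r), 1
13. ¬r, 1
14. r, 1
Accessibility: 0R0, 0R1, 1R1
Branch closes: r and ¬r both at 1.
Every branch closes (one shown): valid in T, hence also in S4, S5 (every theorem of T is a theorem of S4 and S5).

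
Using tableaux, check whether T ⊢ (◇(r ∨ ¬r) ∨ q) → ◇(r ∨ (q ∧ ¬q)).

Invalid (countermodel exists)

Tableau for the negation ¬((◇(r ∨ ¬r) ∨ q) → ◇(r ∨ (q ∧ ¬q))):
1. ¬((◇(r ∨ ¬r) ∨ q) → ◇(r ∨ (q ∧ ¬q))), 0
2. ◇(r ∨ ¬r) ∨ q, 0   [¬→-rule on 1]
3. ¬◇(r ∨ (q ∧ ¬q)), 0   [¬→-rule on 1]
4. ¬(r ∨ (q ∧ ¬q)), 0   [¬◇-rule on 3 via 0R0]
5. ¬r, 0   [¬∨-rule on 4]
6. ¬(q ∧ ¬q), 0   [¬∨-rule on 4]
7. q, 0   [∨-rule on 2 (branches; this branch)]
Accessibility: 0R0
The negation has an open branch (countermodel exists).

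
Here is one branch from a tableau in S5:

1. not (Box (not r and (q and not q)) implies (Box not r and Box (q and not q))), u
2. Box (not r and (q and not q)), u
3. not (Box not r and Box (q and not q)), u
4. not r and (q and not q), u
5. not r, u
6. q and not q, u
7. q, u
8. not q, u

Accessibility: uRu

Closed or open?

Both q and not q appear at u.

Yes, closed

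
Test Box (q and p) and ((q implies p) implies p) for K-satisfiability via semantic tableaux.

Satisfiable (open branch found)

1. Box (q and p) and ((q implies p) implies p), u
2. Box (q and p), u
3. (q implies p) implies p, u
4. p, u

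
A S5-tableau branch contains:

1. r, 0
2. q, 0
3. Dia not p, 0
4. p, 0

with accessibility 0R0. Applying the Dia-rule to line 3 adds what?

a fresh world 1 with 0R1, and not p at 1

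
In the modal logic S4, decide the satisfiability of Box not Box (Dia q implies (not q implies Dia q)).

Unsatisfiable (every branch closes)

1. Box not Box (Dia q implies (not q implies Dia q)), 0
2. not Box (Dia q implies (not q implies Dia q)), 0
3. not (Dia q implies (not q implies Dia q)), 1
4. Dia q, 1
5. not (not q implies Dia q), 1
6. not q, 1
7. not Dia q, 1
8. not Box (Dia q implies (not q implies Dia q)), 1
9. q, 2
10. not Box (Dia q implies (not q implies Dia q)), 2
11. not q, 2
Accessibility: 0R0, 0R1, 0R2, 1R1, 1R2, 2R2
Branch closes: q and not q both at 2.
Every branch closes; the branch above is one of them.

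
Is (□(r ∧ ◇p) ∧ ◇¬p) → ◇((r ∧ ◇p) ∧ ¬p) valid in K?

Tableau for the negation ¬((□(r ∧ ◇p) ∧ ◇¬p) → ◇((r ∧ ◇p) ∧ ¬p)):
1. ¬((□(r ∧ ◇p) ∧ ◇¬p) → ◇((r ∧ ◇p) ∧ ¬p)), 0
2. □(r ∧ ◇p) ∧ ◇¬p, 0   [¬→-rule on 1]
3. ¬◇((r ∧ ◇p) ∧ ¬p), 0   [¬→-rule on 1]
4. □(r ∧ ◇p), 0   [∧-rule on 2]
5. ◇¬p, 0   [∧-rule on 2]
6. ¬p, 1   [◇-rule on 5: fresh world 1, 0R1]
7. ¬((r ∧ ◇p) ∧ ¬p), 1   [¬◇-rule on 3 via 0R1]
8. r ∧ ◇p, 1   [□-rule on 4 via 0R1]
9. r, 1   [∧-rule on 8]
10. ◇p, 1   [∧-rule on 8]
11. ¬(r ∧ ◇p), 1   [¬∧-rule on 7 (branches; this branch)]
12. ¬◇p, 1   [¬∧-rule on 11 (branches; this branch)]
13. p, 2   [◇-rule on 10: fresh world 2, 1R2]
14. ¬p, 2   [¬◇-rule on 12 via 1R2]
Accessibility: 0R1, 1R2
Branch closes: p and ¬p both at 2.
Every branch of the negation's tableau closes; the branch above is one of them.

Valid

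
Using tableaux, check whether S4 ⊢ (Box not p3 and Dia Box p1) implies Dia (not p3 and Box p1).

Valid in S4

Tableau for the negation not ((Box not p3 and Dia Box p1) implies Dia (not p3 and Box p1)):
1. not ((Box not p3 and Dia Box p1) implies Dia (not p3 and Box p1)), w0
2. Box not p3 and Dia Box p1, w0
3. not Dia (not p3 and Box p1), w0
4. Box not p3, w0
5. Dia Box p1, w0
6. not (not p3 and Box p1), w0
7. not p3, w0
8. not Box p1, w0
9. Box p1, w1
10. not (not p3 and Box p1), w1
11. not p3, w1
12. p1, w1
13. not Box p1, w1
14. not p1, w2
15. not (not p3 and Box p1), w2
16. not p3, w2
17. not Box p1, w2
18. not p1, w3
19. not (not p3 and Box p1), w3
20. not p3, w3
21. p1, w3
Accessibility: w0Rw0, w0Rw1, w0Rw2, w0Rw3, w1Rw1, w1Rw3, w2Rw2, w3Rw3
Branch closes: p1 and not p1 both at w3.
All branches of the negation close; one closing branch shown above.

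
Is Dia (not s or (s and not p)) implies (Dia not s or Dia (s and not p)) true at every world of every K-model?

Tableau for the negation not (Dia (not s or (s and not p)) implies (Dia not s or Dia (s and not p))):
1. not (Dia (not s or (s and not p)) implies (Dia not s or Dia (s and not p))), w0
2. Dia (not s or (s and not p)), w0
3. not (Dia not s or Dia (s and not p)), w0
4. not Dia not s, w0
5. not Dia (s and not p), w0
6. not s or (s and not p), w1
7. s, w1
8. not (s and not p), w1
9. s and not p, w1
10. not p, w1
11. p, w1
Accessibility: w0Rw1
Branch closes: p and not p both at w1.
All branches of the negation close; one closing branch shown above.

Valid in K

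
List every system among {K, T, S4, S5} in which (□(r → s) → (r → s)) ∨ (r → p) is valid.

T, S4, S5

T-tableau for the negation ¬((□(r → s) → (r → s)) ∨ (r → p)):
1. ¬((□(r → s) → (r → s)) ∨ (r → p)), u
2. ¬(□(r → s) → (r → s)), u   [¬∨-rule on 1]
3. ¬(r → p), u   [¬∨-rule on 1]
4. □(r → s), u   [¬→-rule on 2]
5. ¬(r → s), u   [¬→-rule on 2]
6. r, u   [¬→-rule on 3]
7. ¬p, u   [¬→-rule on 3]
8. ¬s, u   [¬→-rule on 5]
9. r → s, u   [□-rule on 4 via uRu]
10. s, u   [→-rule on 9 (branches; this branch)]
Accessibility: uRu
Branch closes: s and ¬s both at u.
Every branch closes (one shown): valid in T, hence also in S4, S5 (every theorem of T is a theorem of S4 and S5).
K-tableau for the negation ¬((□(r → s) → (r → s)) ∨ (r → p)):
1. ¬((□(r → s) → (r → s)) ∨ (r → p)), u
2. ¬(□(r → s) → (r → s)), u   [¬∨-rule on 1]
3. ¬(r → p), u   [¬∨-rule on 1]
4. □(r → s), u   [¬→-rule on 2]
5. ¬(r → s), u   [¬→-rule on 2]
6. r, u   [¬→-rule on 3]
7. ¬p, u   [¬→-rule on 3]
8. ¬s, u   [¬→-rule on 5]
Complete open branch: countermodel on a K-frame, so not valid in K.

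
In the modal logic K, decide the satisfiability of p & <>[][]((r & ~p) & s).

Satisfiable

1. p & <>[][]((r & ~p) & s), 0
2. p, 0
3. <>[][]((r & ~p) & s), 0
4. [][]((r & ~p) & s), 1
Accessibility: 0R1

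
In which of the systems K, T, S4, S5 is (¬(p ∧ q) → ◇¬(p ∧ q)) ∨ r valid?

T, S4, S5

K-tableau for the negation ¬((¬(p ∧ q) → ◇¬(p ∧ q)) ∨ r):
1. ¬((¬(p ∧ q) → ◇¬(p ∧ q)) ∨ r), w0
2. ¬(¬(p ∧ q) → ◇¬(p ∧ q)), w0
3. ¬r, w0
4. ¬(p ∧ q), w0
5. ¬◇¬(p ∧ q), w0
6. ¬q, w0
Complete open branch: countermodel on a K-frame, so not valid in K.
T-tableau for the negation ¬((¬(p ∧ q) → ◇¬(p ∧ q)) ∨ r):
1. ¬((¬(p ∧ q) → ◇¬(p ∧ q)) ∨ r), w0
2. ¬(¬(p ∧ q) → ◇¬(p ∧ q)), w0
3. ¬r, w0
4. ¬(p ∧ q), w0
5. ¬◇¬(p ∧ q), w0
6. p ∧ q, w0
7. p, w0
8. q, w0
9. ¬q, w0
Accessibility: w0Rw0
Branch closes: q and ¬q both at w0.
Every branch closes (one shown): valid in T, hence also in S4, S5 (every theorem of T is a theorem of S4 and S5).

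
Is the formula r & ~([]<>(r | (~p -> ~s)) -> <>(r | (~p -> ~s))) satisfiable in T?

No, unsatisfiable

1. r & ~([]<>(r | (~p -> ~s)) -> <>(r | (~p -> ~s))), u
2. r, u
3. ~([]<>(r | (~p -> ~s)) -> <>(r | (~p -> ~s))), u
4. []<>(r | (~p -> ~s)), u
5. ~<>(r | (~p -> ~s)), u
6. <>(r | (~p -> ~s)), u
7. ~(r | (~p -> ~s)), u
8. ~r, u
9. ~(~p -> ~s), u
Accessibility: uRu
Branch closes: r and ~r both at u.
Every branch closes; the branch above is one of them.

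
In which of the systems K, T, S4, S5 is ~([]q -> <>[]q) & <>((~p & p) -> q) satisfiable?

K

K-tableau for the formula:
1. ~([]q -> <>[]q) & <>((~p & p) -> q), u
2. ~([]q -> <>[]q), u
3. <>((~p & p) -> q), u
4. []q, u
5. ~<>[]q, u
6. (~p & p) -> q, v
7. q, v
8. ~[]q, v
9. ~q, w
Accessibility: uRv, vRw
Complete open branch: satisfiable in K.
T-tableau for the formula:
1. ~([]q -> <>[]q) & <>((~p & p) -> q), u
2. ~([]q -> <>[]q), u
3. <>((~p & p) -> q), u
4. []q, u
5. ~<>[]q, u
6. q, u
7. ~[]q, u
8. (~p & p) -> q, v
9. q, v
10. ~[]q, v
11. ~(~p & p), v
12. ~p, v
13. ~q, w
14. q, w
Accessibility: uRu, uRv, uRw, vRv, wRw
Branch closes: q and ~q both at w.
Every branch closes (one shown): unsatisfiable in T, hence also in S4, S5 (every S4/S5-frame is a T-frame).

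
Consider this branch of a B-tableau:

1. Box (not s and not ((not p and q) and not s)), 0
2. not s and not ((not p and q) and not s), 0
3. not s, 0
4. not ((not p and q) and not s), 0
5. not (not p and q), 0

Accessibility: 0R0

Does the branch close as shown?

No, open

There is no literal clash: for every atom and world, at most one sign appears.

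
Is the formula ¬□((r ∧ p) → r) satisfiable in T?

No, unsatisfiable

1. ¬□((r ∧ p) → r), u
2. ¬((r ∧ p) → r), v
3. r ∧ p, v
4. ¬r, v
5. r, v
6. p, v
Accessibility: uRu, uRv, vRv
Branch closes: r and ¬r both at v.
Every branch closes; the branch above is one of them.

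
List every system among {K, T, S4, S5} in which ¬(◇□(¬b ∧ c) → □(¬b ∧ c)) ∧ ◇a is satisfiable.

S4-tableau for the formula:
1. ¬(◇□(¬b ∧ c) → □(¬b ∧ c)) ∧ ◇a, w0
2. ¬(◇□(¬b ∧ c) → □(¬b ∧ c)), w0
3. ◇a, w0
4. ◇□(¬b ∧ c), w0
5. ¬□(¬b ∧ c), w0
6. a, w1
7. □(¬b ∧ c), w2
8. ¬b ∧ c, w2
9. ¬b, w2
10. c, w2
11. ¬(¬b ∧ c), w3
12. ¬c, w3
Accessibility: w0Rw0, w0Rw1, w0Rw2, w0Rw3, w1Rw1, w2Rw2, w3Rw3
Complete open branch: satisfiable in S4, hence also in K, T (this S4-model is also a K-model and a T-model).
S5-tableau for the formula:
1. ¬(◇□(¬b ∧ c) → □(¬b ∧ c)) ∧ ◇a, w0
2. ¬(◇□(¬b ∧ c) → □(¬b ∧ c)), w0
3. ◇a, w0
4. ◇□(¬b ∧ c), w0
5. ¬□(¬b ∧ c), w0
6. a, w1
7. □(¬b ∧ c), w2
8. ¬b ∧ c, w0
9. ¬b, w0
10. c, w0
11. ¬b ∧ c, w1
12. ¬b, w1
13. c, w1
14. ¬b ∧ c, w2
15. ¬b, w2
16. c, w2
17. ¬(¬b ∧ c), w3
18. ¬b ∧ c, w3
19. ¬b, w3
20. c, w3
21. ¬c, w3
Accessibility: w0Rw0, w0Rw1, w0Rw2, w0Rw3, w1Rw0, w1Rw1, w1Rw2, w1Rw3, w2Rw0, w2Rw1, w2Rw2, w2Rw3, w3Rw0, w3Rw1, w3Rw2, w3Rw3
Branch closes: c and ¬c both at w3.
Every branch closes (one shown): unsatisfiable in S5.

K, T, S4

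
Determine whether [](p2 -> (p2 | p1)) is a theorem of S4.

Tableau for the negation ~[](p2 -> (p2 | p1)):
1. ~[](p2 -> (p2 | p1)), 0
2. ~(p2 -> (p2 | p1)), 1
3. p2, 1
4. ~(p2 | p1), 1
5. ~p2, 1
6. ~p1, 1
Accessibility: 0R0, 0R1, 1R1
Branch closes: p2 and ~p2 both at 1.
Every branch of the negation's tableau closes; the branch above is one of them.

Valid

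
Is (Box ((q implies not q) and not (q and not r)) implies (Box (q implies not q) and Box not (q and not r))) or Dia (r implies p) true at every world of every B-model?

Tableau for the negation not ((Box ((q implies not q) and not (q and not r)) implies (Box (q implies not q) and Box not (q and not r))) or Dia (r implies p)):
1. not ((Box ((q implies not q) and not (q and not r)) implies (Box (q implies not q) and Box not (q and not r))) or Dia (r implies p)), u
2. not (Box ((q implies not q) and not (q and not r)) implies (Box (q implies not q) and Box not (q and not r))), u   [neg-or-rule on 1]
3. not Dia (r implies p), u   [neg-or-rule on 1]
4. Box ((q implies not q) and not (q and not r)), u   [neg-implies-rule on 2]
5. not (Box (q implies not q) and Box not (q and not r)), u   [neg-implies-rule on 2]
6. not (r implies p), u   [neg-Dia-rule on 3 via uRu]
7. r, u   [neg-implies-rule on 6]
8. not p, u   [neg-implies-rule on 6]
9. (q implies not q) and not (q and not r), u   [Box-rule on 4 via uRu]
10. q implies not q, u   [and-rule on 9]
11. not (q and not r), u   [and-rule on 9]
12. not Box (q implies not q), u   [neg-and-rule on 5 (branches; this branch)]
13. not q, u   [implies-rule on 10 (branches; this branch)]
14. not (q implies not q), v   [neg-Box-rule on 12: fresh world v, uRv]
15. q, v   [neg-implies-rule on 14]
16. not (r implies p), v   [neg-Dia-rule on 3 via uRv]
17. r, v   [neg-implies-rule on 16]
18. not p, v   [neg-implies-rule on 16]
19. (q implies not q) and not (q and not r), v   [Box-rule on 4 via uRv]
20. q implies not q, v   [and-rule on 19]
21. not (q and not r), v   [and-rule on 19]
22. not q, v   [implies-rule on 20 (branches; this branch)]
Accessibility: uRu, uRv, vRu, vRv
Branch closes: q and not q both at v.
All branches of the negation close; one closing branch shown above.

Yes, valid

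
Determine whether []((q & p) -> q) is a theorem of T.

Valid

Tableau for the negation ~[]((q & p) -> q):
1. ~[]((q & p) -> q), 0
2. ~((q & p) -> q), 1
3. q & p, 1
4. ~q, 1
5. q, 1
6. p, 1
Accessibility: 0R0, 0R1, 1R1
Branch closes: q and ~q both at 1.
All branches of the negation close; one closing branch shown above.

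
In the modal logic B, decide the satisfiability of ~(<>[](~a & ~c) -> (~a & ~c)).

1. ~(<>[](~a & ~c) -> (~a & ~c)), w0
2. <>[](~a & ~c), w0   [~->-rule on 1]
3. ~(~a & ~c), w0   [~->-rule on 1]
4. c, w0   [~&-rule on 3 (branches; this branch)]
5. [](~a & ~c), w1   [<>-rule on 2: fresh world w1, w0Rw1]
6. ~a & ~c, w0   [[]-rule on 5 via w1Rw0]
7. ~a, w0   [&-rule on 6]
8. ~c, w0   [&-rule on 6]
Accessibility: w0Rw0, w0Rw1, w1Rw0, w1Rw1
Branch closes: c and ~c both at w0.
(One branch shown.) All branches close.

Unsatisfiable (every branch closes)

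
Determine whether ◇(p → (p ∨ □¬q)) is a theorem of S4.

Tableau for the negation ¬◇(p → (p ∨ □¬q)):
1. ¬◇(p → (p ∨ □¬q)), u
2. ¬(p → (p ∨ □¬q)), u
3. p, u
4. ¬(p ∨ □¬q), u
5. ¬p, u
6. ¬□¬q, u
Accessibility: uRu
Branch closes: p and ¬p both at u.
Every branch of the negation's tableau closes; the branch above is one of them.

Yes, valid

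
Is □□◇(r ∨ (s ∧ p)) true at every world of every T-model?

No, not valid

Tableau for the negation ¬□□◇(r ∨ (s ∧ p)):
1. ¬□□◇(r ∨ (s ∧ p)), 0
2. ¬□◇(r ∨ (s ∧ p)), 1
3. ¬◇(r ∨ (s ∧ p)), 2
4. ¬(r ∨ (s ∧ p)), 2
5. ¬r, 2
6. ¬(s ∧ p), 2
7. ¬p, 2
Accessibility: 0R0, 0R1, 1R1, 1R2, 2R2
The negation has an open branch (countermodel exists).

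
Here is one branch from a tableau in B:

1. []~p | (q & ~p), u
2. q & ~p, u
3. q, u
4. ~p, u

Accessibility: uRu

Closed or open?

No, open

There is no literal clash: for every atom and world, at most one sign appears.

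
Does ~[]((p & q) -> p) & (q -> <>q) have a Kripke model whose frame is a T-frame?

Unsatisfiable (every branch closes)

1. ~[]((p & q) -> p) & (q -> <>q), w0
2. ~[]((p & q) -> p), w0   [&-rule on 1]
3. q -> <>q, w0   [&-rule on 1]
4. <>q, w0   [->-rule on 3 (branches; this branch)]
5. ~((p & q) -> p), w1   [~[]-rule on 2: fresh world w1, w0Rw1]
6. p & q, w1   [~->-rule on 5]
7. ~p, w1   [~->-rule on 5]
8. p, w1   [&-rule on 6]
9. q, w1   [&-rule on 6]
Accessibility: w0Rw0, w0Rw1, w1Rw1
Branch closes: p and ~p both at w1.
Every branch closes; the branch above is one of them.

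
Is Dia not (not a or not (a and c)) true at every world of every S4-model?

Tableau for the negation not Dia not (not a or not (a and c)):
1. not Dia not (not a or not (a and c)), w0
2. not a or not (a and c), w0   [neg-Dia-rule on 1 via w0Rw0]
3. not (a and c), w0   [or-rule on 2 (branches; this branch)]
4. not c, w0   [neg-and-rule on 3 (branches; this branch)]
Accessibility: w0Rw0
The negation has an open branch (countermodel exists).

No, not valid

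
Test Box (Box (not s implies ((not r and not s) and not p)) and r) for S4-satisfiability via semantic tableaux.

Satisfiable (open branch found)

1. Box (Box (not s implies ((not r and not s) and not p)) and r), w0
2. Box (not s implies ((not r and not s) and not p)) and r, w0   [Box-rule on 1 via w0Rw0]
3. Box (not s implies ((not r and not s) and not p)), w0   [and-rule on 2]
4. r, w0   [and-rule on 2]
5. not s implies ((not r and not s) and not p), w0   [Box-rule on 3 via w0Rw0]
6. s, w0   [implies-rule on 5 (branches; this branch)]
Accessibility: w0Rw0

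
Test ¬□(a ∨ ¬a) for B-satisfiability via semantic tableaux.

1. ¬□(a ∨ ¬a), w0
2. ¬(a ∨ ¬a), w1   [¬□-rule on 1: fresh world w1, w0Rw1]
3. ¬a, w1   [¬∨-rule on 2]
4. a, w1   [¬∨-rule on 2]
Accessibility: w0Rw0, w0Rw1, w1Rw0, w1Rw1
Branch closes: a and ¬a both at w1.
Every branch closes; the branch above is one of them.

Unsatisfiable (every branch closes)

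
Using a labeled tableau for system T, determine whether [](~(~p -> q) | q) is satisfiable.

1. [](~(~p -> q) | q), w0
2. ~(~p -> q) | q, w0   [[]-rule on 1 via w0Rw0]
3. q, w0   [|-rule on 2 (branches; this branch)]
Accessibility: w0Rw0

Yes, satisfiable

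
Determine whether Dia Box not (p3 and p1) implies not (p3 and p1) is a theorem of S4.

Tableau for the negation not (Dia Box not (p3 and p1) implies not (p3 and p1)):
1. not (Dia Box not (p3 and p1) implies not (p3 and p1)), u
2. Dia Box not (p3 and p1), u
3. p3 and p1, u
4. p3, u
5. p1, u
6. Box not (p3 and p1), v
7. not (p3 and p1), v
8. not p1, v
Accessibility: uRu, uRv, vRv
The negation has an open branch (countermodel exists).

Invalid (countermodel exists)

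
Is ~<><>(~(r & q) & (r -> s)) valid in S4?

Invalid (countermodel exists)

Tableau for the negation <><>(~(r & q) & (r -> s)):
1. <><>(~(r & q) & (r -> s)), u
2. <>(~(r & q) & (r -> s)), v   [<>-rule on 1: fresh world v, uRv]
3. ~(r & q) & (r -> s), w   [<>-rule on 2: fresh world w, vRw]
4. ~(r & q), w   [&-rule on 3]
5. r -> s, w   [&-rule on 3]
6. ~q, w   [~&-rule on 4 (branches; this branch)]
7. s, w   [->-rule on 5 (branches; this branch)]
Accessibility: uRu, uRv, uRw, vRv, vRw, wRw
The negation has an open branch (countermodel exists).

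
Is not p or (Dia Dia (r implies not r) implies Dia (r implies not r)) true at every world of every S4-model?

Tableau for the negation not (not p or (Dia Dia (r implies not r) implies Dia (r implies not r))):
1. not (not p or (Dia Dia (r implies not r) implies Dia (r implies not r))), w0
2. p, w0
3. not (Dia Dia (r implies not r) implies Dia (r implies not r)), w0
4. Dia Dia (r implies not r), w0
5. not Dia (r implies not r), w0
6. not (r implies not r), w0
7. r, w0
8. Dia (r implies not r), w1
9. not (r implies not r), w1
10. r, w1
11. r implies not r, w2
12. not (r implies not r), w2
13. r, w2
14. not r, w2
Accessibility: w0Rw0, w0Rw1, w0Rw2, w1Rw1, w1Rw2, w2Rw2
Branch closes: r and not r both at w2.
Every branch of the negation's tableau closes; the branch above is one of them.

Valid in S4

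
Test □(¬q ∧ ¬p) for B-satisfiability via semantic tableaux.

1. □(¬q ∧ ¬p), u
2. ¬q ∧ ¬p, u
3. ¬q, u
4. ¬p, u
Accessibility: uRu

Satisfiable (open branch found)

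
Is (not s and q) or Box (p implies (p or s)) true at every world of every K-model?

Valid in K

Tableau for the negation not ((not s and q) or Box (p implies (p or s))):
1. not ((not s and q) or Box (p implies (p or s))), 0
2. not (not s and q), 0
3. not Box (p implies (p or s)), 0
4. not q, 0
5. not (p implies (p or s)), 1
6. p, 1
7. not (p or s), 1
8. not p, 1
9. not s, 1
Accessibility: 0R1
Branch closes: p and not p both at 1.
Every branch of the negation's tableau closes; the branch above is one of them.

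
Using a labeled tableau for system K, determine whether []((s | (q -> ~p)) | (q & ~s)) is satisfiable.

1. []((s | (q -> ~p)) | (q & ~s)), 0

Satisfiable (open branch found)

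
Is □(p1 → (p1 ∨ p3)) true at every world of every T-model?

Valid

Tableau for the negation ¬□(p1 → (p1 ∨ p3)):
1. ¬□(p1 → (p1 ∨ p3)), 0
2. ¬(p1 → (p1 ∨ p3)), 1
3. p1, 1
4. ¬(p1 ∨ p3), 1
5. ¬p1, 1
6. ¬p3, 1
Accessibility: 0R0, 0R1, 1R1
Branch closes: p1 and ¬p1 both at 1.
Every branch of the negation's tableau closes; the branch above is one of them.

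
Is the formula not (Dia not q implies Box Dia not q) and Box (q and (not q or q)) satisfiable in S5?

1. not (Dia not q implies Box Dia not q) and Box (q and (not q or q)), 0
2. not (Dia not q implies Box Dia not q), 0   [and-rule on 1]
3. Box (q and (not q or q)), 0   [and-rule on 1]
4. Dia not q, 0   [neg-implies-rule on 2]
5. not Box Dia not q, 0   [neg-implies-rule on 2]
6. q and (not q or q), 0   [Box-rule on 3 via 0R0]
7. q, 0   [and-rule on 6]
8. not q or q, 0   [and-rule on 6]
9. not q, 1   [Dia-rule on 4: fresh world 1, 0R1]
10. q and (not q or q), 1   [Box-rule on 3 via 0R1]
11. q, 1   [and-rule on 10]
12. not q or q, 1   [and-rule on 10]
Accessibility: 0R0, 0R1, 1R0, 1R1
Branch closes: q and not q both at 1.
(One branch shown.) All branches close.

No, unsatisfiable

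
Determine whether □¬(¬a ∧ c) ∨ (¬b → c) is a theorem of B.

Tableau for the negation ¬(□¬(¬a ∧ c) ∨ (¬b → c)):
1. ¬(□¬(¬a ∧ c) ∨ (¬b → c)), w0
2. ¬□¬(¬a ∧ c), w0   [¬∨-rule on 1]
3. ¬(¬b → c), w0   [¬∨-rule on 1]
4. ¬b, w0   [¬→-rule on 3]
5. ¬c, w0   [¬→-rule on 3]
6. ¬a ∧ c, w1   [¬□-rule on 2: fresh world w1, w0Rw1]
7. ¬a, w1   [∧-rule on 6]
8. c, w1   [∧-rule on 6]
Accessibility: w0Rw0, w0Rw1, w1Rw0, w1Rw1
The negation has an open branch (countermodel exists).

Not valid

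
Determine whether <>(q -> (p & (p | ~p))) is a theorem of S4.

Not valid

Tableau for the negation ~<>(q -> (p & (p | ~p))):
1. ~<>(q -> (p & (p | ~p))), 0
2. ~(q -> (p & (p | ~p))), 0   [~<>-rule on 1 via 0R0]
3. q, 0   [~->-rule on 2]
4. ~(p & (p | ~p)), 0   [~->-rule on 2]
5. ~p, 0   [~&-rule on 4 (branches; this branch)]
Accessibility: 0R0
The negation has an open branch (countermodel exists).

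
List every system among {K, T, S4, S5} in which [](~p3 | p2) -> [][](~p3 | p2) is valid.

T-tableau for the negation ~([](~p3 | p2) -> [][](~p3 | p2)):
1. ~([](~p3 | p2) -> [][](~p3 | p2)), u
2. [](~p3 | p2), u   [~->-rule on 1]
3. ~[][](~p3 | p2), u   [~->-rule on 1]
4. ~p3 | p2, u   [[]-rule on 2 via uRu]
5. p2, u   [|-rule on 4 (branches; this branch)]
6. ~[](~p3 | p2), v   [~[]-rule on 3: fresh world v, uRv]
7. ~p3 | p2, v   [[]-rule on 2 via uRv]
8. p2, v   [|-rule on 7 (branches; this branch)]
9. ~(~p3 | p2), w   [~[]-rule on 6: fresh world w, vRw]
10. p3, w   [~|-rule on 9]
11. ~p2, w   [~|-rule on 9]
Accessibility: uRu, uRv, vRv, vRw, wRw
Complete open branch: countermodel on a T-frame, so not valid in T, nor in K (the same frame is also a K-frame).
S4-tableau for the negation ~([](~p3 | p2) -> [][](~p3 | p2)):
1. ~([](~p3 | p2) -> [][](~p3 | p2)), u
2. [](~p3 | p2), u   [~->-rule on 1]
3. ~[][](~p3 | p2), u   [~->-rule on 1]
4. ~p3 | p2, u   [[]-rule on 2 via uRu]
5. p2, u   [|-rule on 4 (branches; this branch)]
6. ~[](~p3 | p2), v   [~[]-rule on 3: fresh world v, uRv]
7. ~p3 | p2, v   [[]-rule on 2 via uRv]
8. p2, v   [|-rule on 7 (branches; this branch)]
9. ~(~p3 | p2), w   [~[]-rule on 6: fresh world w, vRw]
10. p3, w   [~|-rule on 9]
11. ~p2, w   [~|-rule on 9]
12. ~p3 | p2, w   [[]-rule on 2 via uRw]
13. p2, w   [|-rule on 12 (branches; this branch)]
Accessibility: uRu, uRv, uRw, vRv, vRw, wRw
Branch closes: p2 and ~p2 both at w.
Every branch closes (one shown): valid in S4, hence also in S5 (every theorem of S4 is a theorem of S5).

S4, S5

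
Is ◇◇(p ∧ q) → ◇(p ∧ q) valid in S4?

Valid in S4

Tableau for the negation ¬(◇◇(p ∧ q) → ◇(p ∧ q)):
1. ¬(◇◇(p ∧ q) → ◇(p ∧ q)), 0
2. ◇◇(p ∧ q), 0   [¬→-rule on 1]
3. ¬◇(p ∧ q), 0   [¬→-rule on 1]
4. ¬(p ∧ q), 0   [¬◇-rule on 3 via 0R0]
5. ¬q, 0   [¬∧-rule on 4 (branches; this branch)]
6. ◇(p ∧ q), 1   [◇-rule on 2: fresh world 1, 0R1]
7. ¬(p ∧ q), 1   [¬◇-rule on 3 via 0R1]
8. ¬q, 1   [¬∧-rule on 7 (branches; this branch)]
9. p ∧ q, 2   [◇-rule on 6: fresh world 2, 1R2]
10. p, 2   [∧-rule on 9]
11. q, 2   [∧-rule on 9]
12. ¬(p ∧ q), 2   [¬◇-rule on 3 via 0R2]
13. ¬q, 2   [¬∧-rule on 12 (branches; this branch)]
Accessibility: 0R0, 0R1, 0R2, 1R1, 1R2, 2R2
Branch closes: q and ¬q both at 2.
Every branch of the negation's tableau closes; the branch above is one of them.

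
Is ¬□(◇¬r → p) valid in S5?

Tableau for the negation □(◇¬r → p):
1. □(◇¬r → p), w0
2. ◇¬r → p, w0
3. p, w0
Accessibility: w0Rw0
The negation has an open branch (countermodel exists).

Invalid (countermodel exists)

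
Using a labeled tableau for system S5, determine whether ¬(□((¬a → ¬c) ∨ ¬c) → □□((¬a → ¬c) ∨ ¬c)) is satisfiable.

No, unsatisfiable

1. ¬(□((¬a → ¬c) ∨ ¬c) → □□((¬a → ¬c) ∨ ¬c)), w0
2. □((¬a → ¬c) ∨ ¬c), w0   [¬→-rule on 1]
3. ¬□□((¬a → ¬c) ∨ ¬c), w0   [¬→-rule on 1]
4. (¬a → ¬c) ∨ ¬c, w0   [□-rule on 2 via w0Rw0]
5. ¬a → ¬c, w0   [∨-rule on 4 (branches; this branch)]
6. ¬c, w0   [→-rule on 5 (branches; this branch)]
7. ¬□((¬a → ¬c) ∨ ¬c), w1   [¬□-rule on 3: fresh world w1, w0Rw1]
8. (¬a → ¬c) ∨ ¬c, w1   [□-rule on 2 via w0Rw1]
9. ¬a → ¬c, w1   [∨-rule on 8 (branches; this branch)]
10. ¬c, w1   [→-rule on 9 (branches; this branch)]
11. ¬((¬a → ¬c) ∨ ¬c), w2   [¬□-rule on 7: fresh world w2, w1Rw2]
12. ¬(¬a → ¬c), w2   [¬∨-rule on 11]
13. c, w2   [¬∨-rule on 11]
14. ¬a, w2   [¬→-rule on 12]
15. (¬a → ¬c) ∨ ¬c, w2   [□-rule on 2 via w0Rw2]
16. ¬a → ¬c, w2   [∨-rule on 15 (branches; this branch)]
17. ¬c, w2   [→-rule on 16 (branches; this branch)]
Accessibility: w0Rw0, w0Rw1, w0Rw2, w1Rw0, w1Rw1, w1Rw2, w2Rw0, w2Rw1, w2Rw2
Branch closes: c and ¬c both at w2.
Every branch closes; the branch above is one of them.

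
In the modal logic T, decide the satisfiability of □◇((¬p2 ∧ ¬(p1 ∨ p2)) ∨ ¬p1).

Satisfiable (open branch found)

1. □◇((¬p2 ∧ ¬(p1 ∨ p2)) ∨ ¬p1), u
2. ◇((¬p2 ∧ ¬(p1 ∨ p2)) ∨ ¬p1), u
3. (¬p2 ∧ ¬(p1 ∨ p2)) ∨ ¬p1, v
4. ◇((¬p2 ∧ ¬(p1 ∨ p2)) ∨ ¬p1), v
5. ¬p1, v
6. (¬p2 ∧ ¬(p1 ∨ p2)) ∨ ¬p1, w
7. ¬p1, w
Accessibility: uRu, uRv, vRv, vRw, wRw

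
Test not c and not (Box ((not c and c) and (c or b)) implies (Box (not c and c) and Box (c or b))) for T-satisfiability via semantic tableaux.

1. not c and not (Box ((not c and c) and (c or b)) implies (Box (not c and c) and Box (c or b))), 0
2. not c, 0   [and-rule on 1]
3. not (Box ((not c and c) and (c or b)) implies (Box (not c and c) and Box (c or b))), 0   [and-rule on 1]
4. Box ((not c and c) and (c or b)), 0   [neg-implies-rule on 3]
5. not (Box (not c and c) and Box (c or b)), 0   [neg-implies-rule on 3]
6. (not c and c) and (c or b), 0   [Box-rule on 4 via 0R0]
7. not c and c, 0   [and-rule on 6]
8. c or b, 0   [and-rule on 6]
9. c, 0   [and-rule on 7]
Accessibility: 0R0
Branch closes: c and not c both at 0.
All branches of the tableau close; one closing branch shown above.

No, unsatisfiable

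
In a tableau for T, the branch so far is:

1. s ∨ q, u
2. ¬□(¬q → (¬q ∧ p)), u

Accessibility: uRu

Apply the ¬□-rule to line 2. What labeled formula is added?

a fresh world v with uRv, and ¬(¬q → (¬q ∧ p)) at v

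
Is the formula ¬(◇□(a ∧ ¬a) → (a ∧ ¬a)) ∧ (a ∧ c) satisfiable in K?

1. ¬(◇□(a ∧ ¬a) → (a ∧ ¬a)) ∧ (a ∧ c), u
2. ¬(◇□(a ∧ ¬a) → (a ∧ ¬a)), u   [∧-rule on 1]
3. a ∧ c, u   [∧-rule on 1]
4. ◇□(a ∧ ¬a), u   [¬→-rule on 2]
5. ¬(a ∧ ¬a), u   [¬→-rule on 2]
6. a, u   [∧-rule on 3]
7. c, u   [∧-rule on 3]
8. □(a ∧ ¬a), v   [◇-rule on 4: fresh world v, uRv]
Accessibility: uRv

Satisfiable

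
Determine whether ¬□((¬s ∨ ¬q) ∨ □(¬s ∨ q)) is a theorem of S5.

Not valid

Tableau for the negation □((¬s ∨ ¬q) ∨ □(¬s ∨ q)):
1. □((¬s ∨ ¬q) ∨ □(¬s ∨ q)), 0
2. (¬s ∨ ¬q) ∨ □(¬s ∨ q), 0
3. □(¬s ∨ q), 0
4. ¬s ∨ q, 0
5. q, 0
Accessibility: 0R0
The negation has an open branch (countermodel exists).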